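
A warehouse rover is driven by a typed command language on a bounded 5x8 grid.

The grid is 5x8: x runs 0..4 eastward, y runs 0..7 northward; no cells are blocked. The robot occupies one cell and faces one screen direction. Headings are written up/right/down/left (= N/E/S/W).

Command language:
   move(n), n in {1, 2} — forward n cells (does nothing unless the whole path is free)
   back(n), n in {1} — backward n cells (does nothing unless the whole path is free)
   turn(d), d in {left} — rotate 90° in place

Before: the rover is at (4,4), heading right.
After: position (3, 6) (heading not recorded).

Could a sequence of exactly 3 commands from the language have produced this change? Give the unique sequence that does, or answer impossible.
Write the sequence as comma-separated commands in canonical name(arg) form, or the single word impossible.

back(1), turn(left), move(2)

key: order matters: swapping back(1) and move(2) lands elsewhere
t0: at (4,4), heading right
1. back(1) → at (3,4), heading right
2. turn(left) → at (3,4), heading up
3. move(2) → at (3,6), heading up
uniquely the one of 64 3-step routes that fits.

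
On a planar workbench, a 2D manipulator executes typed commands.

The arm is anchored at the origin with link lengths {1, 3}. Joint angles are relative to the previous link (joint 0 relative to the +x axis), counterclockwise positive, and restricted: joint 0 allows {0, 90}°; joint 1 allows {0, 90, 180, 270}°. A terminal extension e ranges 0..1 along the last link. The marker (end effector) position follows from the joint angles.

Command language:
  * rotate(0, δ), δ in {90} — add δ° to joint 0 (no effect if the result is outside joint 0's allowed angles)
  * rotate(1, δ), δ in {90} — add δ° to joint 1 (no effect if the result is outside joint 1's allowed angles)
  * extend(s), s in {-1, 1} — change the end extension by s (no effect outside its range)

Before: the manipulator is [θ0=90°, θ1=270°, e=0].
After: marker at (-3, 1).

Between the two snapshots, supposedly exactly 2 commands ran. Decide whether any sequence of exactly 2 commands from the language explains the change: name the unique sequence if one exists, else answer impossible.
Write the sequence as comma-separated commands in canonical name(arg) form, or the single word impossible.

from: [θ0=90°, θ1=270°, e=0]
[1] after rotate(1, 90): [θ0=90°, θ1=0°, e=0]
[2] after rotate(1, 90): [θ0=90°, θ1=90°, e=0]
uniquely the one of 16 2-step routes that fits.

rotate(1, 90), rotate(1, 90)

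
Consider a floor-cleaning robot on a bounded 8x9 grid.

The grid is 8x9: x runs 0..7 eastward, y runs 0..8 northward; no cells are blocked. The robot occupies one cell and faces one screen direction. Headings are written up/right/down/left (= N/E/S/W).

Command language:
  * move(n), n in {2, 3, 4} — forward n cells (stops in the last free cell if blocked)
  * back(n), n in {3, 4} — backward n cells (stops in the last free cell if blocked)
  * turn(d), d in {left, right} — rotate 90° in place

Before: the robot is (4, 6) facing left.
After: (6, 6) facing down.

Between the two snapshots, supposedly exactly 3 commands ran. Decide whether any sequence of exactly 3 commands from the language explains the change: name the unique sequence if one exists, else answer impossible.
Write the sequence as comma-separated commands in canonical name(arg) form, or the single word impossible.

move(2), back(4), turn(left)

key: running turn(left) before move(2) would end elsewhere — order is forced
initial: (4, 6) facing left
[1] after move(2): (2, 6) facing left
[2] after back(4): (6, 6) facing left
[3] after turn(left): (6, 6) facing down
all 343 alternatives checked — unique.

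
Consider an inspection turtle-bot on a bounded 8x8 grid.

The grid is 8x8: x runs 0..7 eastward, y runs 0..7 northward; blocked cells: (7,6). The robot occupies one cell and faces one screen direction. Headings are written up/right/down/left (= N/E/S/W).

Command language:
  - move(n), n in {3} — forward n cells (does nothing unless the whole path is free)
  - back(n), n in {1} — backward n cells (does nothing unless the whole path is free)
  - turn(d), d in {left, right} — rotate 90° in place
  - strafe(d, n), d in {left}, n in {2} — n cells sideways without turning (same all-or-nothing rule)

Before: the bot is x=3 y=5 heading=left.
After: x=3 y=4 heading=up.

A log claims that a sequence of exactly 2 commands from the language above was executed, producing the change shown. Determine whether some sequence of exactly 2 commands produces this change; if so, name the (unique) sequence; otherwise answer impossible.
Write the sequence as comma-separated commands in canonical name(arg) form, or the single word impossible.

key: running back(1) before turn(right) would end elsewhere — order is forced
initial: x=3 y=5 heading=left
1. turn(right) → x=3 y=5 heading=up
2. back(1) → x=3 y=4 heading=up
all 25 alternatives checked — unique.

turn(right), back(1)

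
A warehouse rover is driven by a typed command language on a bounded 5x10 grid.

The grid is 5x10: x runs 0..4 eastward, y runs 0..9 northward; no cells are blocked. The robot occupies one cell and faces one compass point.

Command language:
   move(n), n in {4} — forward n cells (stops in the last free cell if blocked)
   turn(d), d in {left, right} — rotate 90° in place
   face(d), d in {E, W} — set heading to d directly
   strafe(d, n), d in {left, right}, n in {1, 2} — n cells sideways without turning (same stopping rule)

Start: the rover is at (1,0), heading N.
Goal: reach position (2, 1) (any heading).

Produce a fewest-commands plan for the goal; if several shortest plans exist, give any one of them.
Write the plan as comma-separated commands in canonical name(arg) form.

initial: at (1,0), heading N
1. strafe(right, 1) → at (2,0), heading N
2. turn(left) → at (2,0), heading W
3. strafe(right, 1) → at (2,1), heading W
nothing shorter than 3 reaches the goal.

strafe(right, 1), turn(left), strafe(right, 1)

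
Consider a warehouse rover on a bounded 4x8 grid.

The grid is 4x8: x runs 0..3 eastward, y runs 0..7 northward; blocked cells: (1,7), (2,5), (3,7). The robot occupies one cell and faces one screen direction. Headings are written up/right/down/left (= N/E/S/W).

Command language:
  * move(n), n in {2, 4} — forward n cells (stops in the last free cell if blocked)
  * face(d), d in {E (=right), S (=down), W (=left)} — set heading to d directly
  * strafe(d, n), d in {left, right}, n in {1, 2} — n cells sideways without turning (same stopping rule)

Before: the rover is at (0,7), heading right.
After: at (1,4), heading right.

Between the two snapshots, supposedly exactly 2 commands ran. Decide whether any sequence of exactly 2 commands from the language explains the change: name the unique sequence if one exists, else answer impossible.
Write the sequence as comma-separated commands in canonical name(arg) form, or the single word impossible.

all 81 sequences checked — none match.

impossible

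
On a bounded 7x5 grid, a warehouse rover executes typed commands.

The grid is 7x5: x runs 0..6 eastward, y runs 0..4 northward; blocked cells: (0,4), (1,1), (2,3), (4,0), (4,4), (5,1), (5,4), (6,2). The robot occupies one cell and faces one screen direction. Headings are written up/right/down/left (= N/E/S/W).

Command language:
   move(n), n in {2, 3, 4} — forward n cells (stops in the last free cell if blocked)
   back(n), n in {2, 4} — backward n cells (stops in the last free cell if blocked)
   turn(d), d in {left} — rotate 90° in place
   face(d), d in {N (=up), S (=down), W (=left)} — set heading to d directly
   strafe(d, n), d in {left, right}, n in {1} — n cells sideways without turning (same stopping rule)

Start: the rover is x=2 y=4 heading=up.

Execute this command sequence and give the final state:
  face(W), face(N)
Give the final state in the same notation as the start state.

initial: x=2 y=4 heading=up
[1] after face(W): x=2 y=4 heading=left
[2] after face(N): x=2 y=4 heading=up

x=2 y=4 heading=up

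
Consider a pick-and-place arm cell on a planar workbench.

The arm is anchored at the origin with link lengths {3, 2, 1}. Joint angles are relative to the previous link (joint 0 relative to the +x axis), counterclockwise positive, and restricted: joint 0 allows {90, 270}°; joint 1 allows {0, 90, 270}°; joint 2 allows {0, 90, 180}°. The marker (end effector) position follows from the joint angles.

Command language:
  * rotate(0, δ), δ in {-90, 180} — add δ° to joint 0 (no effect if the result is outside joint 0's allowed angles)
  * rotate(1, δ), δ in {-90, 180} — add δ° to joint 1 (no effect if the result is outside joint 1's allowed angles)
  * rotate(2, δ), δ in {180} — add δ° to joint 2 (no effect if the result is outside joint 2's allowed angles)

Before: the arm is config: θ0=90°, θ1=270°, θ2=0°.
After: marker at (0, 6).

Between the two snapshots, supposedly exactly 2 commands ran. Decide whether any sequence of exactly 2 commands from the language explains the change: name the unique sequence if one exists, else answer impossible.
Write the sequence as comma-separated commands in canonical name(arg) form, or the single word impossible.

key: running rotate(1, -90) before rotate(1, 180) would end elsewhere — order is forced
start: config: θ0=90°, θ1=270°, θ2=0°
1. rotate(1, 180) → config: θ0=90°, θ1=90°, θ2=0°
2. rotate(1, -90) → config: θ0=90°, θ1=0°, θ2=0°
no other 2-command option fits: unique.

rotate(1, 180), rotate(1, -90)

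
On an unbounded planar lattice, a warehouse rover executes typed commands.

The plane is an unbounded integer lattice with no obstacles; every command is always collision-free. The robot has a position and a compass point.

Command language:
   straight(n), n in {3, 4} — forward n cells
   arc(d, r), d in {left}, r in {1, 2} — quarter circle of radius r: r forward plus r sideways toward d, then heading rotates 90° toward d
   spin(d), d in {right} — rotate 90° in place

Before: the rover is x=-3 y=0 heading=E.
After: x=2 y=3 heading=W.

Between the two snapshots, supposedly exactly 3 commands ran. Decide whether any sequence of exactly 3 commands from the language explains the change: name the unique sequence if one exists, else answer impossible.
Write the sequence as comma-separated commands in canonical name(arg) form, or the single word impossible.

straight(4), arc(left, 2), arc(left, 1)

key: running arc(left, 1) before straight(4) would end elsewhere — order is forced
start: x=-3 y=0 heading=E
[1] after straight(4): x=1 y=0 heading=E
[2] after arc(left, 2): x=3 y=2 heading=N
[3] after arc(left, 1): x=2 y=3 heading=W
uniquely the one of 125 3-step routes that fits.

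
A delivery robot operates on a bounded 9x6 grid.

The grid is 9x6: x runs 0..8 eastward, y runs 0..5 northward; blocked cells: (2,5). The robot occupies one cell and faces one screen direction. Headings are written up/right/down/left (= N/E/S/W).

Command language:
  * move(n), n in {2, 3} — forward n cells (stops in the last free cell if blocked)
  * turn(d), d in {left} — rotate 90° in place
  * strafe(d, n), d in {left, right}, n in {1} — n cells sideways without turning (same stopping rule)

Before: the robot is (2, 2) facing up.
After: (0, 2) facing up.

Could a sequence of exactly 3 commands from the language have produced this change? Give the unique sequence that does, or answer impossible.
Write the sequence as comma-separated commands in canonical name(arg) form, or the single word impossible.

strafe(left, 1), strafe(left, 1), strafe(left, 1)

key: the third strafe(left, 1) runs into the grid edge before its full distance
begin: (2, 2) facing up
1. strafe(left, 1) → (1, 2) facing up
2. strafe(left, 1) → (0, 2) facing up
3. strafe(left, 1) → (0, 2) facing up
all 125 alternatives checked — unique.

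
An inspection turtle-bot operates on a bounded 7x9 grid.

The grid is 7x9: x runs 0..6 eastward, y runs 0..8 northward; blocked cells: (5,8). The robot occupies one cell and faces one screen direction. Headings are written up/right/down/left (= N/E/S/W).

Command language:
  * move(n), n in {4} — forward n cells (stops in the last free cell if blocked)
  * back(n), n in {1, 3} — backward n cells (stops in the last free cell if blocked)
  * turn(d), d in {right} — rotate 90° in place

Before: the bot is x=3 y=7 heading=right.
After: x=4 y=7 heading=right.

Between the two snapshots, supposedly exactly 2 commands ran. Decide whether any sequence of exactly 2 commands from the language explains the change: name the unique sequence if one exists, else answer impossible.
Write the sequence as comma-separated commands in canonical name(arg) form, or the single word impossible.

key: heading stays E — no command in the sequence turns
start: x=3 y=7 heading=right
[1] after back(3): x=0 y=7 heading=right
[2] after move(4): x=4 y=7 heading=right
no rival 2-sequence matches.

back(3), move(4)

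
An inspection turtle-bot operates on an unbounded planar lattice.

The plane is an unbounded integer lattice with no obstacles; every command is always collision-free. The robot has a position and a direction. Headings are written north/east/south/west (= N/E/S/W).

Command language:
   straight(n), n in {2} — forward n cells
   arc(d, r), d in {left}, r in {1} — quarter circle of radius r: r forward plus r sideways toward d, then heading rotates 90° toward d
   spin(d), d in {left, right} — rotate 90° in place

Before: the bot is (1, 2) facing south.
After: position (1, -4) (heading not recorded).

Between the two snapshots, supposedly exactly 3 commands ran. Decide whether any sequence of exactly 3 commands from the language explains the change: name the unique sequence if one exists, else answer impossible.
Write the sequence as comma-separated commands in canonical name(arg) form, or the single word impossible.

straight(2), straight(2), straight(2)

begin: (1, 2) facing south
[1] after straight(2): (1, 0) facing south
[2] after straight(2): (1, -2) facing south
[3] after straight(2): (1, -4) facing south
no rival 3-sequence matches.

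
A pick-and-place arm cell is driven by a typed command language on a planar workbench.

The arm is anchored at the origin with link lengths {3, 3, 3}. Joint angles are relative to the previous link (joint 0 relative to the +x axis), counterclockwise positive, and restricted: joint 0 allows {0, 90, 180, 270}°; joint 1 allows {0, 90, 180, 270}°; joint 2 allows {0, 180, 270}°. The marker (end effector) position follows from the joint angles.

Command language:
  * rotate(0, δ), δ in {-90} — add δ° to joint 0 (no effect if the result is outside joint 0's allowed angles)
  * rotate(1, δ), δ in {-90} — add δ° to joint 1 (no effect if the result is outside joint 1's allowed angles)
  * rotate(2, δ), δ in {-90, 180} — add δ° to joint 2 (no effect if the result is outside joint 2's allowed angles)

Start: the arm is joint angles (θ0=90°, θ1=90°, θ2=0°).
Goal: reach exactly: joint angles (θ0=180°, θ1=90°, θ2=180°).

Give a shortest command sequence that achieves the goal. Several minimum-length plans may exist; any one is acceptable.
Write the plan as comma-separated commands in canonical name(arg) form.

rotate(2, 180), rotate(0, -90), rotate(0, -90), rotate(0, -90)

t0: joint angles (θ0=90°, θ1=90°, θ2=0°)
t=1 rotate(2, 180) ⇒ joint angles (θ0=90°, θ1=90°, θ2=180°)
t=2 rotate(0, -90) ⇒ joint angles (θ0=0°, θ1=90°, θ2=180°)
t=3 rotate(0, -90) ⇒ joint angles (θ0=270°, θ1=90°, θ2=180°)
t=4 rotate(0, -90) ⇒ joint angles (θ0=180°, θ1=90°, θ2=180°)
shorter routes all fall short; 4 is best.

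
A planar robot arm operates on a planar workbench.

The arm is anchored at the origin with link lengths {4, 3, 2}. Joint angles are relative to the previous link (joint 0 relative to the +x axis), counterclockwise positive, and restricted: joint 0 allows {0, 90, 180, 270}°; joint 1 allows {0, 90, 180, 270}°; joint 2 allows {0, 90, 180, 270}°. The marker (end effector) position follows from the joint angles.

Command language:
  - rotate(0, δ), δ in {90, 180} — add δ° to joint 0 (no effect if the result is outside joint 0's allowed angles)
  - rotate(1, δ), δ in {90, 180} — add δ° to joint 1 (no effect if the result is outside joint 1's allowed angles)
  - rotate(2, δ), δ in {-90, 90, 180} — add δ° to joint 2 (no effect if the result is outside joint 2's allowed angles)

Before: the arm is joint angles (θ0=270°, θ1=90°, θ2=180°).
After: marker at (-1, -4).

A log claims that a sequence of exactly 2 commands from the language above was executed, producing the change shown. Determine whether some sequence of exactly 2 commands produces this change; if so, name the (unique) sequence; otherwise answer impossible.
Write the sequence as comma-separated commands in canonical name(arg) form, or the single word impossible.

rotate(1, 90), rotate(1, 90)

t0: joint angles (θ0=270°, θ1=90°, θ2=180°)
step 1 (rotate(1, 90)): joint angles (θ0=270°, θ1=180°, θ2=180°)
step 2 (rotate(1, 90)): joint angles (θ0=270°, θ1=270°, θ2=180°)
no other 2-command option fits: unique.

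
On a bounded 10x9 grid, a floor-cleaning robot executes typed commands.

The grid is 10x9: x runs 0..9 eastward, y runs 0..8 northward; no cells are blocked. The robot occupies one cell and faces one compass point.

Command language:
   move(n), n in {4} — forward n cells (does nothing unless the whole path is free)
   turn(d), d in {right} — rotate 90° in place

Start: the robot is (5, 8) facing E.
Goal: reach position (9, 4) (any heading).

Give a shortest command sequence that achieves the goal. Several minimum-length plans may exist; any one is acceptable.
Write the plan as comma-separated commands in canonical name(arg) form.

initial: (5, 8) facing E
t=1 move(4) ⇒ (9, 8) facing E
t=2 turn(right) ⇒ (9, 8) facing S
t=3 move(4) ⇒ (9, 4) facing S
minimal: 3 command(s), checked below 3.

move(4), turn(right), move(4)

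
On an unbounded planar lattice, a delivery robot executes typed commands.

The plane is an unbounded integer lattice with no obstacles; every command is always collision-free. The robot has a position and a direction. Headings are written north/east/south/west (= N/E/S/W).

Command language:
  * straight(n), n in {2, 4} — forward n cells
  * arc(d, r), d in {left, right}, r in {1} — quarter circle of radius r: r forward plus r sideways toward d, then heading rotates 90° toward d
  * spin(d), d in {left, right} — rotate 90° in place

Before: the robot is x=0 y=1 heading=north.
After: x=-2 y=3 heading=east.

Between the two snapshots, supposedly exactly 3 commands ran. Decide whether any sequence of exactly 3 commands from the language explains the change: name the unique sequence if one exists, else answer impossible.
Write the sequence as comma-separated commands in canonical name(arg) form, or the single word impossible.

arc(left, 1), arc(right, 1), spin(right)

key: position moved to (-2,3) AND the heading swung to E — translation plus rotation needed
initial: x=0 y=1 heading=north
step 1 (arc(left, 1)): x=-1 y=2 heading=west
step 2 (arc(right, 1)): x=-2 y=3 heading=north
step 3 (spin(right)): x=-2 y=3 heading=east
no other 3-command option fits: unique.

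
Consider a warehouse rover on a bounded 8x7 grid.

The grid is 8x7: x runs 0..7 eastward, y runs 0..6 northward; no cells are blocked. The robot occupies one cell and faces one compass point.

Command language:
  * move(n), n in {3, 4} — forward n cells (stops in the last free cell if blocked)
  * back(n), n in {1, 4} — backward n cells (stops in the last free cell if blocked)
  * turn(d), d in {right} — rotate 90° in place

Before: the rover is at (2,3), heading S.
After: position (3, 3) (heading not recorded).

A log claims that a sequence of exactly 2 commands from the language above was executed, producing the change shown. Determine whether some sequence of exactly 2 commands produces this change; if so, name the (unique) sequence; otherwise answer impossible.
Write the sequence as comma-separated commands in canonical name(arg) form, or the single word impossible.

key: running back(1) before turn(right) would end elsewhere — order is forced
start: at (2,3), heading S
step 1 (turn(right)): at (2,3), heading W
step 2 (back(1)): at (3,3), heading W
no rival 2-sequence matches.

turn(right), back(1)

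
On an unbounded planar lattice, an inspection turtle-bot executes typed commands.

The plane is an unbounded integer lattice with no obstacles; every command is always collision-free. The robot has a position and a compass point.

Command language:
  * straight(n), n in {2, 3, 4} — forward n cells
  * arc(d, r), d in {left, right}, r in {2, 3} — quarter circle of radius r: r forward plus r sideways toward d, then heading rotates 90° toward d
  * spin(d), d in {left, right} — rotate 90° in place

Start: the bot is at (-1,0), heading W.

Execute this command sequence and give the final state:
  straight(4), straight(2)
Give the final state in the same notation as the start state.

initial: at (-1,0), heading W
step 1 (straight(4)): at (-5,0), heading W
step 2 (straight(2)): at (-7,0), heading W

at (-7,0), heading W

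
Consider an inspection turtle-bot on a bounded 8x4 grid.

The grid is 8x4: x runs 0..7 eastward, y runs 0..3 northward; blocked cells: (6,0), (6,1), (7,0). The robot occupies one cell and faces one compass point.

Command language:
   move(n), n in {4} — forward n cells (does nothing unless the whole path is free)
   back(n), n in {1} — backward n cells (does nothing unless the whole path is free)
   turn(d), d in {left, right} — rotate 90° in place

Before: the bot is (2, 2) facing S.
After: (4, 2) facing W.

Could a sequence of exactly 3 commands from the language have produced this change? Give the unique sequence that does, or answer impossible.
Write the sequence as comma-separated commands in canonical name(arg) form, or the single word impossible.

key: position moved to (4,2) AND the heading swung to W — translation plus rotation needed
begin: (2, 2) facing S
1. turn(right) → (2, 2) facing W
2. back(1) → (3, 2) facing W
3. back(1) → (4, 2) facing W
no rival 3-sequence matches.

turn(right), back(1), back(1)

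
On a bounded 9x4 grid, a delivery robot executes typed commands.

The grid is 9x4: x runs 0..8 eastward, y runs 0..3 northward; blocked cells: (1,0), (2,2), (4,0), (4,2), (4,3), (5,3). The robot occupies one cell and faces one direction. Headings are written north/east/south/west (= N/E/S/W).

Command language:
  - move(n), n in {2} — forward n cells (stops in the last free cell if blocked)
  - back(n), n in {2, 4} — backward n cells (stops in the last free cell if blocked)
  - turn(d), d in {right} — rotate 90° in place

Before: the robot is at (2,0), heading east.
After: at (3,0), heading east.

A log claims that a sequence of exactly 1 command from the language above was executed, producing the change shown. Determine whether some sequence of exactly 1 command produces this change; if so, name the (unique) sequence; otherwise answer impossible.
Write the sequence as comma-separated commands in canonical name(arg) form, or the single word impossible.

move(2)

key: move(2) is stopped early by the blocked cell at (4,0)
start: at (2,0), heading east
[1] after move(2): at (3,0), heading east
no rival 1-sequence matches.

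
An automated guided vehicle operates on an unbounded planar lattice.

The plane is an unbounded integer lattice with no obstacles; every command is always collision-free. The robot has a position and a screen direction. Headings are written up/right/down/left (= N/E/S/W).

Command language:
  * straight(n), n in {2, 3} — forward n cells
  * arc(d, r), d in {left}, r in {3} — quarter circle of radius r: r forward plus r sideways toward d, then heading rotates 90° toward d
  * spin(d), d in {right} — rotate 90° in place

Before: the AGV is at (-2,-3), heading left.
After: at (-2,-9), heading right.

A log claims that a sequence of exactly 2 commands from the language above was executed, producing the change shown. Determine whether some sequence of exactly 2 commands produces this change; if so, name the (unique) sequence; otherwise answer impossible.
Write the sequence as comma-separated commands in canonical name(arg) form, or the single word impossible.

arc(left, 3), arc(left, 3)

key: cell and facing (now E) both changed — the 2 commands mix motion and turning
t0: at (-2,-3), heading left
t=1 arc(left, 3) ⇒ at (-5,-6), heading down
t=2 arc(left, 3) ⇒ at (-2,-9), heading right
no other 2-command option fits: unique.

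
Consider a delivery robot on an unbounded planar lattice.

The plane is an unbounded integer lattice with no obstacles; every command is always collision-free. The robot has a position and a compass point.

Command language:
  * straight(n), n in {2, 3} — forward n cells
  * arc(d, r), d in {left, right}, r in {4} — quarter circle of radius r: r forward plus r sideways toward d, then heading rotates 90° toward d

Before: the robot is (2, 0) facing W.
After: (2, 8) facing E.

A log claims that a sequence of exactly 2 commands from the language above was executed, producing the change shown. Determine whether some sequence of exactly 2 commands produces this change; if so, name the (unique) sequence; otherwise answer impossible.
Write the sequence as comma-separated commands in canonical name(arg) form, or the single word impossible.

arc(right, 4), arc(right, 4)

key: cell and facing (now E) both changed — the 2 commands mix motion and turning
t0: (2, 0) facing W
1. arc(right, 4) → (-2, 4) facing N
2. arc(right, 4) → (2, 8) facing E
no other 2-command option fits: unique.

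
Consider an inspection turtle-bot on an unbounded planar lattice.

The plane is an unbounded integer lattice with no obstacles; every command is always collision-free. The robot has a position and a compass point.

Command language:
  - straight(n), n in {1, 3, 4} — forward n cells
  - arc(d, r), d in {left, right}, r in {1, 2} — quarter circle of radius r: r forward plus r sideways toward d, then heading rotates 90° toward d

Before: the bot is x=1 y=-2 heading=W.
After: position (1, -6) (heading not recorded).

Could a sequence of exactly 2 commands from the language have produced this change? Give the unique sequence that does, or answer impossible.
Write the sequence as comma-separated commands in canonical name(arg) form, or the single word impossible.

arc(left, 2), arc(left, 2)

initial: x=1 y=-2 heading=W
step 1 (arc(left, 2)): x=-1 y=-4 heading=S
step 2 (arc(left, 2)): x=1 y=-6 heading=E
uniquely the one of 49 2-step routes that fits.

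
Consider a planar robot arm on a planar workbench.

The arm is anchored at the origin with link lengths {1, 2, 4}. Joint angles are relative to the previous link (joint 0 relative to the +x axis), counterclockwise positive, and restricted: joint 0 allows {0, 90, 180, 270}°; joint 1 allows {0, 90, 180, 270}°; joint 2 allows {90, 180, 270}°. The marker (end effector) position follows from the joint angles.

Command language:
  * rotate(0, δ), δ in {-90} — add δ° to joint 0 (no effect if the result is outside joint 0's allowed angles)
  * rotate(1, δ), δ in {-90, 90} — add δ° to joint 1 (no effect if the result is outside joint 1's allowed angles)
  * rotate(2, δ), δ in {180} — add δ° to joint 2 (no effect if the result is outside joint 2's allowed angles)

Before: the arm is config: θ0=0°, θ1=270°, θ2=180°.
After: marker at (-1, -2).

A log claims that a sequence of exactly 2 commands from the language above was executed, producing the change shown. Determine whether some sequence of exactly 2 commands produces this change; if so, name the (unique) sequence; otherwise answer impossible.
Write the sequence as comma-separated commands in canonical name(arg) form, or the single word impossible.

from: config: θ0=0°, θ1=270°, θ2=180°
1. rotate(0, -90) → config: θ0=270°, θ1=270°, θ2=180°
2. rotate(0, -90) → config: θ0=180°, θ1=270°, θ2=180°
all 16 alternatives checked — unique.

rotate(0, -90), rotate(0, -90)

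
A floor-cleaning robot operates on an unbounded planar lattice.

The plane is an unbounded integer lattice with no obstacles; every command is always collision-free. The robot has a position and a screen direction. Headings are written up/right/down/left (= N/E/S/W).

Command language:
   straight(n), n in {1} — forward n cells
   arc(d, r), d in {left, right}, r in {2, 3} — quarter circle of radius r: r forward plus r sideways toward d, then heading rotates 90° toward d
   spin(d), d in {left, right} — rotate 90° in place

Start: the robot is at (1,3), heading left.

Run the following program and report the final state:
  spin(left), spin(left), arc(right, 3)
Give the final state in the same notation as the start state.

begin: at (1,3), heading left
[1] after spin(left): at (1,3), heading down
[2] after spin(left): at (1,3), heading right
[3] after arc(right, 3): at (4,0), heading down

at (4,0), heading down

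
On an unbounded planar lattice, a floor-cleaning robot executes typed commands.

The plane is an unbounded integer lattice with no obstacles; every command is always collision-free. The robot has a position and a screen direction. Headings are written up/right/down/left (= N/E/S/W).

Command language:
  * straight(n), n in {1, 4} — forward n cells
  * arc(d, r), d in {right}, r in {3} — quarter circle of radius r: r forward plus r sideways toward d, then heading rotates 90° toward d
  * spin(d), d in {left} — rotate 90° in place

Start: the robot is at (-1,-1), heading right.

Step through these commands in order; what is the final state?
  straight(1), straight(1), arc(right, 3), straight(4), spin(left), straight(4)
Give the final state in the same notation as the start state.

from: at (-1,-1), heading right
t=1 straight(1) ⇒ at (0,-1), heading right
t=2 straight(1) ⇒ at (1,-1), heading right
t=3 arc(right, 3) ⇒ at (4,-4), heading down
t=4 straight(4) ⇒ at (4,-8), heading down
t=5 spin(left) ⇒ at (4,-8), heading right
t=6 straight(4) ⇒ at (8,-8), heading right

at (8,-8), heading right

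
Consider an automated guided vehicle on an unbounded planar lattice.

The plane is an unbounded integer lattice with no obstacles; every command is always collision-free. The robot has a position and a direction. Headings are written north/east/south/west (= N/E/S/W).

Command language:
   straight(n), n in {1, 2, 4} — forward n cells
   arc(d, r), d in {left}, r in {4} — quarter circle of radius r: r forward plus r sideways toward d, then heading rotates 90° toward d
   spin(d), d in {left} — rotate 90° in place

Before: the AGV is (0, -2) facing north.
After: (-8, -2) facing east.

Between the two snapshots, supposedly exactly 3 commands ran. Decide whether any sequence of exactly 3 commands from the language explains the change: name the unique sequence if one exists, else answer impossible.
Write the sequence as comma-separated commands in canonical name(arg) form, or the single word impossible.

key: order matters: swapping arc(left, 4) and spin(left) lands elsewhere
t0: (0, -2) facing north
t=1 arc(left, 4) ⇒ (-4, 2) facing west
t=2 arc(left, 4) ⇒ (-8, -2) facing south
t=3 spin(left) ⇒ (-8, -2) facing east
no other 3-command option fits: unique.

arc(left, 4), arc(left, 4), spin(left)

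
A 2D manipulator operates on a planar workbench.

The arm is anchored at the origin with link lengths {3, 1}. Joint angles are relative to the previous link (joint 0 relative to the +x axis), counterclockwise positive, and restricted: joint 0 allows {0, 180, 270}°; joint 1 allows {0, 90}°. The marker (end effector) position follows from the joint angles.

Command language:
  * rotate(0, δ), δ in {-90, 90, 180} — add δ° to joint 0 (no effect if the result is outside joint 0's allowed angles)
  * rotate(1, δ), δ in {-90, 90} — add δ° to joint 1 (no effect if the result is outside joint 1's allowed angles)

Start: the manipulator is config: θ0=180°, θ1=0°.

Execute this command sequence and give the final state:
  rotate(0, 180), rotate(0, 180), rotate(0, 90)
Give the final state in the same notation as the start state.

begin: config: θ0=180°, θ1=0°
t=1 rotate(0, 180) ⇒ config: θ0=0°, θ1=0°
t=2 rotate(0, 180) ⇒ config: θ0=180°, θ1=0°
t=3 rotate(0, 90) ⇒ config: θ0=270°, θ1=0°

config: θ0=270°, θ1=0°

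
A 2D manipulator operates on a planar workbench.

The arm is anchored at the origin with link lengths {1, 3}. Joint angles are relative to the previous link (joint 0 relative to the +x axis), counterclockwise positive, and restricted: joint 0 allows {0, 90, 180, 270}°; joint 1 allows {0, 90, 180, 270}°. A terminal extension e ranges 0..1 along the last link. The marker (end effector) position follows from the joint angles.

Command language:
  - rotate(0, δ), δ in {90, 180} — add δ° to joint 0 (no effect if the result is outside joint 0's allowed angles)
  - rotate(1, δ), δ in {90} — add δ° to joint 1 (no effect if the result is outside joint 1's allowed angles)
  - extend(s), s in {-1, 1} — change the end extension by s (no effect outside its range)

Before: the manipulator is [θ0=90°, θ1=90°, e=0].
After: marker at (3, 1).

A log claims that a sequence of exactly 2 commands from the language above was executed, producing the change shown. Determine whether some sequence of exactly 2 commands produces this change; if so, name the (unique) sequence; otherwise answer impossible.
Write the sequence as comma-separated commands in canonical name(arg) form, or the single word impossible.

rotate(1, 90), rotate(1, 90)

begin: [θ0=90°, θ1=90°, e=0]
[1] after rotate(1, 90): [θ0=90°, θ1=180°, e=0]
[2] after rotate(1, 90): [θ0=90°, θ1=270°, e=0]
no rival 2-sequence matches.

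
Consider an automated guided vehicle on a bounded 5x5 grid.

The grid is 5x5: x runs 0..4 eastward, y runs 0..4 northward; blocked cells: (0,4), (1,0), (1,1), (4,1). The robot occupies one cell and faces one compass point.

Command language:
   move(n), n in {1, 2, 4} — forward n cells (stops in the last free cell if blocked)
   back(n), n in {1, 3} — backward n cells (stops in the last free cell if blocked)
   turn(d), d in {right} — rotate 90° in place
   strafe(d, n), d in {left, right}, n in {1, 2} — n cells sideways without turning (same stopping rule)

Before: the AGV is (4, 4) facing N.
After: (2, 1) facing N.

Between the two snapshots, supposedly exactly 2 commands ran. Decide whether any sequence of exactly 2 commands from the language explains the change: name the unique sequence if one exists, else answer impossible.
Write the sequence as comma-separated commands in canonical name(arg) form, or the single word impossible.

key: still facing N at the end — nothing in the sequence rotates
start: (4, 4) facing N
t=1 strafe(left, 2) ⇒ (2, 4) facing N
t=2 back(3) ⇒ (2, 1) facing N
no rival 2-sequence matches.

strafe(left, 2), back(3)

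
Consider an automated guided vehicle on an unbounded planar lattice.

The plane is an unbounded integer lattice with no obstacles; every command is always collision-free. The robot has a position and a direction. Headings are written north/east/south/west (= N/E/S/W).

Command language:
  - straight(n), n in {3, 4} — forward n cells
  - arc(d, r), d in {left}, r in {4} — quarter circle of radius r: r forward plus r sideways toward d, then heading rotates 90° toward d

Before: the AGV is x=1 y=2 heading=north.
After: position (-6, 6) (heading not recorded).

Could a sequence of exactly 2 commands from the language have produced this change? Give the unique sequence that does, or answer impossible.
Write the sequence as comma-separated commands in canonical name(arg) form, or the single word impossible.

arc(left, 4), straight(3)

key: order matters: swapping arc(left, 4) and straight(3) lands elsewhere
initial: x=1 y=2 heading=north
t=1 arc(left, 4) ⇒ x=-3 y=6 heading=west
t=2 straight(3) ⇒ x=-6 y=6 heading=west
uniquely the one of 9 2-step routes that fits.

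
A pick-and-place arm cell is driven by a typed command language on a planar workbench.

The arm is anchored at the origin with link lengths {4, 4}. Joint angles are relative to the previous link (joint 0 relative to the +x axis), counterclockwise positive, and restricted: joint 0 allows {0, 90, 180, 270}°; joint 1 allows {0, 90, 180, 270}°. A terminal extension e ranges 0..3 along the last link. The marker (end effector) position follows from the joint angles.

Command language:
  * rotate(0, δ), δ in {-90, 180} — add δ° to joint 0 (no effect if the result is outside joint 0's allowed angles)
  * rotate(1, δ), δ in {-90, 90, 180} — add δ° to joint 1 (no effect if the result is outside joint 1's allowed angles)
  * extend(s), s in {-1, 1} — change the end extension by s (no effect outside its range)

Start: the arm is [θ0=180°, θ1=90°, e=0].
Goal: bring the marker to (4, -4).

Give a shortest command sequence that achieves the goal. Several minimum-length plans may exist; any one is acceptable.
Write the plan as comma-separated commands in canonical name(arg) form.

rotate(1, 180), rotate(0, 180)

t0: [θ0=180°, θ1=90°, e=0]
[1] after rotate(1, 180): [θ0=180°, θ1=270°, e=0]
[2] after rotate(0, 180): [θ0=0°, θ1=270°, e=0]
no 1-step plan works, so 2 is optimal.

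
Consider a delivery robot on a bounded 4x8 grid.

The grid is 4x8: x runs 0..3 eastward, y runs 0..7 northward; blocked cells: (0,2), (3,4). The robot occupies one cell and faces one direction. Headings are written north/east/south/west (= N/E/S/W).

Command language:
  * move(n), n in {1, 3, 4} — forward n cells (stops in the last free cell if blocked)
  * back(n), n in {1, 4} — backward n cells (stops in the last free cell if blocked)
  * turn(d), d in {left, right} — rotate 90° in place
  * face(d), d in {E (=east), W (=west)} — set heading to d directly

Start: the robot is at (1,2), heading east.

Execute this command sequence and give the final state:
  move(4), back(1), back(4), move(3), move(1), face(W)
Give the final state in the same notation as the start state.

at (3,2), heading west

initial: at (1,2), heading east
t=1 move(4) ⇒ at (3,2), heading east
t=2 back(1) ⇒ at (2,2), heading east
t=3 back(4) ⇒ at (1,2), heading east
t=4 move(3) ⇒ at (3,2), heading east
t=5 move(1) ⇒ at (3,2), heading east
t=6 face(W) ⇒ at (3,2), heading west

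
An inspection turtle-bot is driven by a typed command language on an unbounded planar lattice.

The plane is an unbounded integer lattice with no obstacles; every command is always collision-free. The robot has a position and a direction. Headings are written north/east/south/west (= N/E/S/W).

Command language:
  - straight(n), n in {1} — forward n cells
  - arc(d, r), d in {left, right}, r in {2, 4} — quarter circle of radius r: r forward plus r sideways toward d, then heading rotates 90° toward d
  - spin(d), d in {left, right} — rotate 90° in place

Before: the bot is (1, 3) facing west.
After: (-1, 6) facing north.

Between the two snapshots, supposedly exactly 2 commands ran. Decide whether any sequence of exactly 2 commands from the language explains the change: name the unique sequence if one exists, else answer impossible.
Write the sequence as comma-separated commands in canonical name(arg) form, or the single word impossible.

key: cell and facing (now N) both changed — the 2 commands mix motion and turning
from: (1, 3) facing west
[1] after arc(right, 2): (-1, 5) facing north
[2] after straight(1): (-1, 6) facing north
no rival 2-sequence matches.

arc(right, 2), straight(1)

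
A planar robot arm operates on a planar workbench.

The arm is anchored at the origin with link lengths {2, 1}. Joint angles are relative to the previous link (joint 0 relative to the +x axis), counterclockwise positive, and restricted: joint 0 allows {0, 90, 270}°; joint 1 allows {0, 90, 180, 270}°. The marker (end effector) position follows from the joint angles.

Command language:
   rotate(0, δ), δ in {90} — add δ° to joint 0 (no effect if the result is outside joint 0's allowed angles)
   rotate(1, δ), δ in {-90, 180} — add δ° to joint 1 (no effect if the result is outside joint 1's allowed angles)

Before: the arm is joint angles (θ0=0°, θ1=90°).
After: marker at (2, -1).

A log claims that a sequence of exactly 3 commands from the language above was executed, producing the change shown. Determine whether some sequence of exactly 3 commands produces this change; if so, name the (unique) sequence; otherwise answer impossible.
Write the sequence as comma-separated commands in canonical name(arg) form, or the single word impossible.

rotate(1, 180), rotate(1, 180), rotate(1, 180)

from: joint angles (θ0=0°, θ1=90°)
step 1 (rotate(1, 180)): joint angles (θ0=0°, θ1=270°)
step 2 (rotate(1, 180)): joint angles (θ0=0°, θ1=90°)
step 3 (rotate(1, 180)): joint angles (θ0=0°, θ1=270°)
uniquely the one of 27 3-step routes that fits.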